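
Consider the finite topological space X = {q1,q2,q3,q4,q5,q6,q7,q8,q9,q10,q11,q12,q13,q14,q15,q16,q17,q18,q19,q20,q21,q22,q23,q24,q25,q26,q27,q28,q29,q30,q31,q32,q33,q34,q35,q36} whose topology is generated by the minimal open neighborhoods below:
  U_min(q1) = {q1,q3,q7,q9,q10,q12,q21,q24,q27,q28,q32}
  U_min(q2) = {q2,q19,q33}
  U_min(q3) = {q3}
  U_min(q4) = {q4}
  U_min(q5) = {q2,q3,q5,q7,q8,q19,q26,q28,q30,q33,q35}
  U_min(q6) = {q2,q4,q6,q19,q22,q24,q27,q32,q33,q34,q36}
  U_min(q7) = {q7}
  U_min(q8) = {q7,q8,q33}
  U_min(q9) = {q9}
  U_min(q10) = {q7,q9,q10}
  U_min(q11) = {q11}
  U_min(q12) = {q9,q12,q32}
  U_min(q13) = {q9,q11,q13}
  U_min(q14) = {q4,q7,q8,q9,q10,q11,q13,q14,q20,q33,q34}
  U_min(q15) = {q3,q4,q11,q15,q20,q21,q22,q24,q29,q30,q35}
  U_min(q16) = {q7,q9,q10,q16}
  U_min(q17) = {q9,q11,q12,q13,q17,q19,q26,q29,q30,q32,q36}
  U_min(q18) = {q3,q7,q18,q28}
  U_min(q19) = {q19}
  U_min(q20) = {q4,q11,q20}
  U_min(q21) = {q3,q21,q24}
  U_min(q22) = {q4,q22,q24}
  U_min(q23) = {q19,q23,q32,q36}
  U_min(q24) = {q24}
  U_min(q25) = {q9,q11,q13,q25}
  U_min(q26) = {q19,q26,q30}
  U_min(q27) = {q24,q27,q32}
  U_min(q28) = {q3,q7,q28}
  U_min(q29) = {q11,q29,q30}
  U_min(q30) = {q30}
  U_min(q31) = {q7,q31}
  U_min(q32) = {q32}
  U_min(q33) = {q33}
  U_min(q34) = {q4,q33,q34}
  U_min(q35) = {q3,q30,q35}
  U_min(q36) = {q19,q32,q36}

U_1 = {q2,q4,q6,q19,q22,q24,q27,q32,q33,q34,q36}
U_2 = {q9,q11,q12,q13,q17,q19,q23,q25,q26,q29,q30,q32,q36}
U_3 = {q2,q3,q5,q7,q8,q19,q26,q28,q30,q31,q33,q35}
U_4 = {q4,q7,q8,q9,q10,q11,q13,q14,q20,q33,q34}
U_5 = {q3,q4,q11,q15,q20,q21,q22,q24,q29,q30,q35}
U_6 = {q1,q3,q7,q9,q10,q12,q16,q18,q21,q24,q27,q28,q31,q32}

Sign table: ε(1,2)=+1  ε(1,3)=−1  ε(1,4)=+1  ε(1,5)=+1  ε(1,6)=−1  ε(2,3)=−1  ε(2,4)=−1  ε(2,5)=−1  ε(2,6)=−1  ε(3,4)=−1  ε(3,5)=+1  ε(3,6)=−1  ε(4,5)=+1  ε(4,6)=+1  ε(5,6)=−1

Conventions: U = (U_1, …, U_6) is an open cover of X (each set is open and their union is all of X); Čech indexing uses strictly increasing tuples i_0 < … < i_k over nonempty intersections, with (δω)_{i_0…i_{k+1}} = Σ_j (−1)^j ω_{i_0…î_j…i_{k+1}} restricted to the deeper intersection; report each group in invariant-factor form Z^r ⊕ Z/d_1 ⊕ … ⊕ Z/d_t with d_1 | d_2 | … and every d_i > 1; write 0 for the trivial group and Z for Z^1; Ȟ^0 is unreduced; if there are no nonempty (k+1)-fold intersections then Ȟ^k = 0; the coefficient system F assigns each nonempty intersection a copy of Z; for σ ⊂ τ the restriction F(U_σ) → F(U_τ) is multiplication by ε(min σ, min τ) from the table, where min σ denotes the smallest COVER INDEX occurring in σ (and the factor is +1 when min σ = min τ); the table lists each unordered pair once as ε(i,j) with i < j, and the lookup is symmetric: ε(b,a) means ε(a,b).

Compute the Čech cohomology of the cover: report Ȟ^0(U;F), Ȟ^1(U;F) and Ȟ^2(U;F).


cover nerve:
  U12={q19,q32,q36} U13={q2,q19,q33} U14={q4,q33,q34} U15={q4,q22,q24} U16={q24,q27,q32} U23={q19,q26,q30} U24={q9,q11,q13} U25={q11,q29,q30} U26={q9,q12,q32} U34={q7,q8,q33} U35={q3,q30,q35} U36={q3,q7,q28,q31} U45={q4,q11,q20} U46={q7,q9,q10} U56={q3,q21,q24}
  U123={q19} U126={q32} U134={q33} U145={q4} U156={q24} U235={q30} U245={q11} U246={q9} U346={q7} U356={q3}
C dims 6,15,10; δ0: rk 6, SNF 1^5·2; δ1: rk 9, SNF 1^9
Ȟ^0: (6−6)−0=0 ⇒ 0
Ȟ^1: (15−9)−6=0 plus torsion [2] ⇒ Z/2
Ȟ^2: (10−0)−9=1 ⇒ Z

Ȟ^0 ≅ 0; Ȟ^1 ≅ Z/2; Ȟ^2 ≅ Z


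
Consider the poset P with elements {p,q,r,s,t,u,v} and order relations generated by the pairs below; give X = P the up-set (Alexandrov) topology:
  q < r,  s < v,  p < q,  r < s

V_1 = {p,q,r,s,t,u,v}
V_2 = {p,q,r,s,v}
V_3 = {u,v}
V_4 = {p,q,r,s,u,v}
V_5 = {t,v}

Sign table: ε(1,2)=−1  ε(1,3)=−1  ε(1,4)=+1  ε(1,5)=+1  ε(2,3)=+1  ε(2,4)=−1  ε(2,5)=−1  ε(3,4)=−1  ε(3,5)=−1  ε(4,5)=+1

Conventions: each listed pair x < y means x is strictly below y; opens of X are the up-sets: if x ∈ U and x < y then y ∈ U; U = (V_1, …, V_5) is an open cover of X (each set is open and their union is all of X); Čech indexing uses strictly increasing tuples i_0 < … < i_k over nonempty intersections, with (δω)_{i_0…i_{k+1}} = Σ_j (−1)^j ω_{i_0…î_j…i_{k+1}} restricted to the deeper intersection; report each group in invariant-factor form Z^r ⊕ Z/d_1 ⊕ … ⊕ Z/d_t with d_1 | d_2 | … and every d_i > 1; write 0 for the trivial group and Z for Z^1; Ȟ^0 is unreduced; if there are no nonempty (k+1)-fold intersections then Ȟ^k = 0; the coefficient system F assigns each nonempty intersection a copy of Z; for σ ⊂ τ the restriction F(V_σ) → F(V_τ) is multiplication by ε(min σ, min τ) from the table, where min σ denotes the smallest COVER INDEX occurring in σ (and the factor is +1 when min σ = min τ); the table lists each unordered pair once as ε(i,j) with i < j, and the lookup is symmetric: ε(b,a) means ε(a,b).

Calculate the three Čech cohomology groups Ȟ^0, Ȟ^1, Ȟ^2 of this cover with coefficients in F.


Ȟ^0(U;F) ≅ Z, Ȟ^1(U;F) ≅ 0, Ȟ^2(U;F) ≅ 0

nonempty overlaps:
  V12={p,q,r,s,v} V13={u,v} V14={p,q,r,s,u,v} V15={t,v} V23={v} V24={p,q,r,s,v} V25={v} V34={u,v} V35={v} V45={v}
  V123={v} V124={p,q,r,s,v} V125={v} V134={u,v} V135={v} V145={v} V234={v} V235={v} V245={v} V345={v}
  V1234={v} V1235={v} V1245={v} V1345={v} V2345={v}
  V12345={v}
C dims 5,10,10,5; δ0: rk 4, SNF 1^4; δ1: rk 6, SNF 1^6; δ2: rk 4, SNF 1^4
degree 0: 5−4−0 = 1 → Ȟ^0 ≅ Z
degree 1: 10−6−4 = 0 → Ȟ^1 ≅ 0
degree 2: 10−4−6 = 0 → Ȟ^2 ≅ 0


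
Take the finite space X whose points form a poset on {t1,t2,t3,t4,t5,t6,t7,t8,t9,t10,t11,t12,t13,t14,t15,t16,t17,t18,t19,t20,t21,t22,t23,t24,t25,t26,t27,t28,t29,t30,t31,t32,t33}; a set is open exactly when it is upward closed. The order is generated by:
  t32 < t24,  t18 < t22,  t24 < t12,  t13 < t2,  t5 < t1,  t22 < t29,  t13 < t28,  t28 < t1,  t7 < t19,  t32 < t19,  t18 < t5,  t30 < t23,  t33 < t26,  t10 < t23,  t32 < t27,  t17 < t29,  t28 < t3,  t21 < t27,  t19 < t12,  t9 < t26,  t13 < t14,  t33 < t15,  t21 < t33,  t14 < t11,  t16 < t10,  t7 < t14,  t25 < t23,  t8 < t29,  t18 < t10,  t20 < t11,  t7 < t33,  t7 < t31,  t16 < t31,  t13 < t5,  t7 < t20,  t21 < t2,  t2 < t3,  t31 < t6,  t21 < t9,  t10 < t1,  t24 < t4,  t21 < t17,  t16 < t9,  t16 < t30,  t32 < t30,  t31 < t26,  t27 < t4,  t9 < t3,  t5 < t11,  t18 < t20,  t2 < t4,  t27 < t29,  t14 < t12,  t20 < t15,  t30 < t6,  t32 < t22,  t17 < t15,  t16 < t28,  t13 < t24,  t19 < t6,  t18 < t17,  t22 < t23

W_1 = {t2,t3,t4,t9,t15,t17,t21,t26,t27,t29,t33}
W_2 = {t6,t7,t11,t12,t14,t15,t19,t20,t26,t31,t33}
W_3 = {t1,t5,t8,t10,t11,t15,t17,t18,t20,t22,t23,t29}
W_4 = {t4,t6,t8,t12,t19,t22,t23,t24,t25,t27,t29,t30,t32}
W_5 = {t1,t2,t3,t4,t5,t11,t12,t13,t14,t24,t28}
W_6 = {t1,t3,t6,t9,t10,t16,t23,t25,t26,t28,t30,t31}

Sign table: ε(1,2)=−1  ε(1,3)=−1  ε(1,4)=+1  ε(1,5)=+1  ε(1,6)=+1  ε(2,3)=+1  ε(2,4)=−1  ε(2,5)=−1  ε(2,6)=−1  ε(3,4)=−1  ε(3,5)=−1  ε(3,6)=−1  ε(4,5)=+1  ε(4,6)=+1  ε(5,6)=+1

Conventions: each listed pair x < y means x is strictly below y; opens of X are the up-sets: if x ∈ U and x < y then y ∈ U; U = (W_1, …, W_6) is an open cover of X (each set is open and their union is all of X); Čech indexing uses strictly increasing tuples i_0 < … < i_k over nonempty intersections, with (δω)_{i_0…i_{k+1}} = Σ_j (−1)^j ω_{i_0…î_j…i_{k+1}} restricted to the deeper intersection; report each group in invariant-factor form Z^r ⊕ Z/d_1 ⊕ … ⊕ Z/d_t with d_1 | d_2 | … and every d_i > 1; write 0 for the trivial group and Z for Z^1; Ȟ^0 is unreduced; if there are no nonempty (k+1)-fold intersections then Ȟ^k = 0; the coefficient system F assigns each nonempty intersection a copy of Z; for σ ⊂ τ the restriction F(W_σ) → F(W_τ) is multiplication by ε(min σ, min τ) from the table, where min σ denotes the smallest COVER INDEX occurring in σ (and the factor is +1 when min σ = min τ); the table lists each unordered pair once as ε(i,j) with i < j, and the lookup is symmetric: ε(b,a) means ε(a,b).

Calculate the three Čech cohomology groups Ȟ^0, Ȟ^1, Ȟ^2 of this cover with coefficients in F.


cover nerve:
  W12={t15,t26,t33} W13={t15,t17,t29} W14={t4,t27,t29} W15={t2,t3,t4} W16={t3,t9,t26} W23={t11,t15,t20} W24={t6,t12,t19} W25={t11,t12,t14} W26={t6,t26,t31} W34={t8,t22,t23,t29} W35={t1,t5,t11} W36={t1,t10,t23} W45={t4,t12,t24} W46={t6,t23,t25,t30} W56={t1,t3,t28}
  W123={t15} W126={t26} W134={t29} W145={t4} W156={t3} W235={t11} W245={t12} W246={t6} W346={t23} W356={t1}
C dims 6,15,10; δ0: rk 5, SNF 1^5; δ1: rk 10, SNF 1^9·2
Ȟ^0: (6−5)−0=1 ⇒ Z
Ȟ^1: (15−10)−5=0 ⇒ 0
Ȟ^2: (10−0)−10=0 plus torsion [2] ⇒ Z/2

Ȟ^0(U;F) ≅ Z, Ȟ^1(U;F) ≅ 0, Ȟ^2(U;F) ≅ Z/2


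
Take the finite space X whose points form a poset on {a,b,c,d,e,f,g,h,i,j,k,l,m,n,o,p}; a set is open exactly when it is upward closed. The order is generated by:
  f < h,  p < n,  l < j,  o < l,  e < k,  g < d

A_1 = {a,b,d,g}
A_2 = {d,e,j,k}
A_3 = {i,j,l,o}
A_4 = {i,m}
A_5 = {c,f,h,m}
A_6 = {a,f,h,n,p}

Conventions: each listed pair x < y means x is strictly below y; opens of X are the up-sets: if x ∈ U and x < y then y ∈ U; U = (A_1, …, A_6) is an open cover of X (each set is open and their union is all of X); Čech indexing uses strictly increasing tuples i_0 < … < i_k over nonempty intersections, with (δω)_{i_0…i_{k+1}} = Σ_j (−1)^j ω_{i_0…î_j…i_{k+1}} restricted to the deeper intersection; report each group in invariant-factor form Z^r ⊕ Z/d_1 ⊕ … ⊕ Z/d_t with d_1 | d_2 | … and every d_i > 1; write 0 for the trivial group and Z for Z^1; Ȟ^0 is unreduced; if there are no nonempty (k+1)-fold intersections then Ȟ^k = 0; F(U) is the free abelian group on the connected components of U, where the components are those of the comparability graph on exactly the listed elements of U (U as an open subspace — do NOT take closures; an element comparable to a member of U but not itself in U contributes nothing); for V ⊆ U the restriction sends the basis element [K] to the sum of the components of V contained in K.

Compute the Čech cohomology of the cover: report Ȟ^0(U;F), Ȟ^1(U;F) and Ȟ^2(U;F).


nerve simplices:
  A12={d} A16={a} A23={j} A34={i} A45={m} A56={f,h}
components per intersection:
  A1: {a} {b} {d,g}
  A2: {d} {e,k} {j}
  A3: {i} {j,l,o}
  A4: {i} {m}
  A5: {c} {f,h} {m}
  A6: {a} {f,h} {n,p}
  A12: {d}
  A16: {a}
  A23: {j}
  A34: {i}
  A45: {m}
  A56: {f,h}
C dims 16,6; δ0: rk 6, SNF 1^6
degree 0: 16−6−0 = 10 → Ȟ^0 ≅ Z^10
degree 1: 6−0−6 = 0 → Ȟ^1 ≅ 0
degree 2: 0−0−0 = 0 → Ȟ^2 ≅ 0

Ȟ^0 ≅ Z^10,  Ȟ^1 ≅ 0,  Ȟ^2 ≅ 0


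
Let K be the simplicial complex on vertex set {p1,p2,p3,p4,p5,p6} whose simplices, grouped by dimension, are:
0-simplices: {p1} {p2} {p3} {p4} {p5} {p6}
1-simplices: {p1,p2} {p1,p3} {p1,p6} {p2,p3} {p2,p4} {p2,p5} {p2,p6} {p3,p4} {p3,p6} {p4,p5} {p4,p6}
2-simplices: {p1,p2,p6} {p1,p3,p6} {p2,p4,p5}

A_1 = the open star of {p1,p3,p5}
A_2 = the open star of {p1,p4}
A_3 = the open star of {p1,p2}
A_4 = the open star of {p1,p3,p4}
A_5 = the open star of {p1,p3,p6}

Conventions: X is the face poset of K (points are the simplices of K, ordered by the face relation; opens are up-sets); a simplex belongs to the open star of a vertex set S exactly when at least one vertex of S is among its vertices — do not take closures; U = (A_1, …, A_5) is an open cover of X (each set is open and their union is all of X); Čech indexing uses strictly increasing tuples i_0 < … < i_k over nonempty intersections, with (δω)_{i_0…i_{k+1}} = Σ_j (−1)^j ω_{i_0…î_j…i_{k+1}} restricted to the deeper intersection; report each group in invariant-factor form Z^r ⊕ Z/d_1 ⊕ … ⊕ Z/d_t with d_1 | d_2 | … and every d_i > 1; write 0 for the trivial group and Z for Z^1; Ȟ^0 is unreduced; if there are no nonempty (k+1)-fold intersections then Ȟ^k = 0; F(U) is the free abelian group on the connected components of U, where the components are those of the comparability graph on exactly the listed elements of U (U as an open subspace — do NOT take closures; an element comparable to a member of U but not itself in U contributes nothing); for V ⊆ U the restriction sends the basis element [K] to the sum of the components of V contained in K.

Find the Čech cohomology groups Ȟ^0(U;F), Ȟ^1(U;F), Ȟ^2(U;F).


cover nerve:
  A1={{p1},{p3},{p5},{p1,p2},{p1,p3},{p1,p6},{p2,p3},{p2,p5},{p3,p4},{p3,p6},{p4,p5},{p1,p2,p6},{p1,p3,p6},{p2,p4,p5}} A2={{p1},{p4},{p1,p2},{p1,p3},{p1,p6},{p2,p4},{p3,p4},{p4,p5},{p4,p6},{p1,p2,p6},{p1,p3,p6},{p2,p4,p5}} A3={{p1},{p2},{p1,p2},{p1,p3},{p1,p6},{p2,p3},{p2,p4},{p2,p5},{p2,p6},{p1,p2,p6},{p1,p3,p6},{p2,p4,p5}} A4={{p1},{p3},{p4},{p1,p2},{p1,p3},{p1,p6},{p2,p3},{p2,p4},{p3,p4},{p3,p6},{p4,p5},{p4,p6},{p1,p2,p6},{p1,p3,p6},{p2,p4,p5}} A5={{p1},{p3},{p6},{p1,p2},{p1,p3},{p1,p6},{p2,p3},{p2,p6},{p3,p4},{p3,p6},{p4,p6},{p1,p2,p6},{p1,p3,p6}}
  A12={{p1},{p1,p2},{p1,p3},{p1,p6},{p3,p4},{p4,p5},{p1,p2,p6},{p1,p3,p6},{p2,p4,p5}} A13={{p1},{p1,p2},{p1,p3},{p1,p6},{p2,p3},{p2,p5},{p1,p2,p6},{p1,p3,p6},{p2,p4,p5}} A14={{p1},{p3},{p1,p2},{p1,p3},{p1,p6},{p2,p3},{p3,p4},{p3,p6},{p4,p5},{p1,p2,p6},{p1,p3,p6},{p2,p4,p5}} A15={{p1},{p3},{p1,p2},{p1,p3},{p1,p6},{p2,p3},{p3,p4},{p3,p6},{p1,p2,p6},{p1,p3,p6}} A23={{p1},{p1,p2},{p1,p3},{p1,p6},{p2,p4},{p1,p2,p6},{p1,p3,p6},{p2,p4,p5}} A24={{p1},{p4},{p1,p2},{p1,p3},{p1,p6},{p2,p4},{p3,p4},{p4,p5},{p4,p6},{p1,p2,p6},{p1,p3,p6},{p2,p4,p5}} A25={{p1},{p1,p2},{p1,p3},{p1,p6},{p3,p4},{p4,p6},{p1,p2,p6},{p1,p3,p6}} A34={{p1},{p1,p2},{p1,p3},{p1,p6},{p2,p3},{p2,p4},{p1,p2,p6},{p1,p3,p6},{p2,p4,p5}} A35={{p1},{p1,p2},{p1,p3},{p1,p6},{p2,p3},{p2,p6},{p1,p2,p6},{p1,p3,p6}} A45={{p1},{p3},{p1,p2},{p1,p3},{p1,p6},{p2,p3},{p3,p4},{p3,p6},{p4,p6},{p1,p2,p6},{p1,p3,p6}}
  A123={{p1},{p1,p2},{p1,p3},{p1,p6},{p1,p2,p6},{p1,p3,p6},{p2,p4,p5}} A124={{p1},{p1,p2},{p1,p3},{p1,p6},{p3,p4},{p4,p5},{p1,p2,p6},{p1,p3,p6},{p2,p4,p5}} A125={{p1},{p1,p2},{p1,p3},{p1,p6},{p3,p4},{p1,p2,p6},{p1,p3,p6}} A134={{p1},{p1,p2},{p1,p3},{p1,p6},{p2,p3},{p1,p2,p6},{p1,p3,p6},{p2,p4,p5}} A135={{p1},{p1,p2},{p1,p3},{p1,p6},{p2,p3},{p1,p2,p6},{p1,p3,p6}} A145={{p1},{p3},{p1,p2},{p1,p3},{p1,p6},{p2,p3},{p3,p4},{p3,p6},{p1,p2,p6},{p1,p3,p6}} A234={{p1},{p1,p2},{p1,p3},{p1,p6},{p2,p4},{p1,p2,p6},{p1,p3,p6},{p2,p4,p5}} A235={{p1},{p1,p2},{p1,p3},{p1,p6},{p1,p2,p6},{p1,p3,p6}} A245={{p1},{p1,p2},{p1,p3},{p1,p6},{p3,p4},{p4,p6},{p1,p2,p6},{p1,p3,p6}} A345={{p1},{p1,p2},{p1,p3},{p1,p6},{p2,p3},{p1,p2,p6},{p1,p3,p6}}
  A1234={{p1},{p1,p2},{p1,p3},{p1,p6},{p1,p2,p6},{p1,p3,p6},{p2,p4,p5}} A1235={{p1},{p1,p2},{p1,p3},{p1,p6},{p1,p2,p6},{p1,p3,p6}} A1245={{p1},{p1,p2},{p1,p3},{p1,p6},{p3,p4},{p1,p2,p6},{p1,p3,p6}} A1345={{p1},{p1,p2},{p1,p3},{p1,p6},{p2,p3},{p1,p2,p6},{p1,p3,p6}} A2345={{p1},{p1,p2},{p1,p3},{p1,p6},{p1,p2,p6},{p1,p3,p6}}
  A12345={{p1},{p1,p2},{p1,p3},{p1,p6},{p1,p2,p6},{p1,p3,p6}}
components per intersection:
  A1: {{p1},{p3},{p1,p2},{p1,p3},{p1,p6},{p2,p3},{p3,p4},{p3,p6},{p1,p2,p6},{p1,p3,p6}} {{p5},{p2,p5},{p4,p5},{p2,p4,p5}}
  A2: {{p1},{p1,p2},{p1,p3},{p1,p6},{p1,p2,p6},{p1,p3,p6}} {{p4},{p2,p4},{p3,p4},{p4,p5},{p4,p6},{p2,p4,p5}}
  A3: {{p1},{p2},{p1,p2},{p1,p3},{p1,p6},{p2,p3},{p2,p4},{p2,p5},{p2,p6},{p1,p2,p6},{p1,p3,p6},{p2,p4,p5}}
  A4: {{p1},{p3},{p4},{p1,p2},{p1,p3},{p1,p6},{p2,p3},{p2,p4},{p3,p4},{p3,p6},{p4,p5},{p4,p6},{p1,p2,p6},{p1,p3,p6},{p2,p4,p5}}
  A5: {{p1},{p3},{p6},{p1,p2},{p1,p3},{p1,p6},{p2,p3},{p2,p6},{p3,p4},{p3,p6},{p4,p6},{p1,p2,p6},{p1,p3,p6}}
  A12: {{p1},{p1,p2},{p1,p3},{p1,p6},{p1,p2,p6},{p1,p3,p6}} {{p3,p4}} {{p4,p5},{p2,p4,p5}}
  A13: {{p1},{p1,p2},{p1,p3},{p1,p6},{p1,p2,p6},{p1,p3,p6}} {{p2,p3}} {{p2,p5},{p2,p4,p5}}
  A14: {{p1},{p3},{p1,p2},{p1,p3},{p1,p6},{p2,p3},{p3,p4},{p3,p6},{p1,p2,p6},{p1,p3,p6}} {{p4,p5},{p2,p4,p5}}
  A15: {{p1},{p3},{p1,p2},{p1,p3},{p1,p6},{p2,p3},{p3,p4},{p3,p6},{p1,p2,p6},{p1,p3,p6}}
  A23: {{p1},{p1,p2},{p1,p3},{p1,p6},{p1,p2,p6},{p1,p3,p6}} {{p2,p4},{p2,p4,p5}}
  A24: {{p1},{p1,p2},{p1,p3},{p1,p6},{p1,p2,p6},{p1,p3,p6}} {{p4},{p2,p4},{p3,p4},{p4,p5},{p4,p6},{p2,p4,p5}}
  A25: {{p1},{p1,p2},{p1,p3},{p1,p6},{p1,p2,p6},{p1,p3,p6}} {{p3,p4}} {{p4,p6}}
  A34: {{p1},{p1,p2},{p1,p3},{p1,p6},{p1,p2,p6},{p1,p3,p6}} {{p2,p3}} {{p2,p4},{p2,p4,p5}}
  A35: {{p1},{p1,p2},{p1,p3},{p1,p6},{p2,p6},{p1,p2,p6},{p1,p3,p6}} {{p2,p3}}
  A45: {{p1},{p3},{p1,p2},{p1,p3},{p1,p6},{p2,p3},{p3,p4},{p3,p6},{p1,p2,p6},{p1,p3,p6}} {{p4,p6}}
  A123: {{p1},{p1,p2},{p1,p3},{p1,p6},{p1,p2,p6},{p1,p3,p6}} {{p2,p4,p5}}
  A124: {{p1},{p1,p2},{p1,p3},{p1,p6},{p1,p2,p6},{p1,p3,p6}} {{p3,p4}} {{p4,p5},{p2,p4,p5}}
  A125: {{p1},{p1,p2},{p1,p3},{p1,p6},{p1,p2,p6},{p1,p3,p6}} {{p3,p4}}
  A134: {{p1},{p1,p2},{p1,p3},{p1,p6},{p1,p2,p6},{p1,p3,p6}} {{p2,p3}} {{p2,p4,p5}}
  A135: {{p1},{p1,p2},{p1,p3},{p1,p6},{p1,p2,p6},{p1,p3,p6}} {{p2,p3}}
  A145: {{p1},{p3},{p1,p2},{p1,p3},{p1,p6},{p2,p3},{p3,p4},{p3,p6},{p1,p2,p6},{p1,p3,p6}}
  A234: {{p1},{p1,p2},{p1,p3},{p1,p6},{p1,p2,p6},{p1,p3,p6}} {{p2,p4},{p2,p4,p5}}
  A235: {{p1},{p1,p2},{p1,p3},{p1,p6},{p1,p2,p6},{p1,p3,p6}}
  A245: {{p1},{p1,p2},{p1,p3},{p1,p6},{p1,p2,p6},{p1,p3,p6}} {{p3,p4}} {{p4,p6}}
  A345: {{p1},{p1,p2},{p1,p3},{p1,p6},{p1,p2,p6},{p1,p3,p6}} {{p2,p3}}
  A1234: {{p1},{p1,p2},{p1,p3},{p1,p6},{p1,p2,p6},{p1,p3,p6}} {{p2,p4,p5}}
  A1235: {{p1},{p1,p2},{p1,p3},{p1,p6},{p1,p2,p6},{p1,p3,p6}}
  A1245: {{p1},{p1,p2},{p1,p3},{p1,p6},{p1,p2,p6},{p1,p3,p6}} {{p3,p4}}
  A1345: {{p1},{p1,p2},{p1,p3},{p1,p6},{p1,p2,p6},{p1,p3,p6}} {{p2,p3}}
  A2345: {{p1},{p1,p2},{p1,p3},{p1,p6},{p1,p2,p6},{p1,p3,p6}}
  A12345: {{p1},{p1,p2},{p1,p3},{p1,p6},{p1,p2,p6},{p1,p3,p6}}
C dims 7,23,21,8; δ0: rk 6, SNF 1^6; δ1: rk 14, SNF 1^14; δ2: rk 7, SNF 1^7
Ȟ^0: (7−6)−0=1 ⇒ Z
Ȟ^1: (23−14)−6=3 ⇒ Z^3
Ȟ^2: (21−7)−14=0 ⇒ 0

Ȟ^0(U;F) ≅ Z,  Ȟ^1(U;F) ≅ Z^3,  Ȟ^2(U;F) ≅ 0


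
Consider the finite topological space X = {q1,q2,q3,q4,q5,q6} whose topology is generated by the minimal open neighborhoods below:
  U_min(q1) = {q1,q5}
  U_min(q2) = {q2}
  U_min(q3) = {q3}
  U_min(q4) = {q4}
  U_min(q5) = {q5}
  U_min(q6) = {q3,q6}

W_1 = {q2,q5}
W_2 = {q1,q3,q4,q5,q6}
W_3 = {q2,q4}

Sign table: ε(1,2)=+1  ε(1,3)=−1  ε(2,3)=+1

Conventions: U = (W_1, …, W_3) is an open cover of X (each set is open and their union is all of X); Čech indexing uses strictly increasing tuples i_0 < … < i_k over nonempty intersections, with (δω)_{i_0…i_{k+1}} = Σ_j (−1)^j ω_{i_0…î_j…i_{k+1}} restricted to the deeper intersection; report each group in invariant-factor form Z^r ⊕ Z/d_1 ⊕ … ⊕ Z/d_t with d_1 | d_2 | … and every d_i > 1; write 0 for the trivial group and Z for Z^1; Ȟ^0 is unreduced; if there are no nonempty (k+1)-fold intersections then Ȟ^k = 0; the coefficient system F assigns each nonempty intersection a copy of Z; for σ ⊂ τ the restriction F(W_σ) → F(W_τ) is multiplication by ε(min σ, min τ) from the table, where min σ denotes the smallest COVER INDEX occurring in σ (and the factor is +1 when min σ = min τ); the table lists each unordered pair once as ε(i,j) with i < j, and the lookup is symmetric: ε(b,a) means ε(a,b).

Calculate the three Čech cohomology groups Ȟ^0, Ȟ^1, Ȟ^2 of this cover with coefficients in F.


nonempty intersections:
  W12={q5} W13={q2} W23={q4}
C dims 3,3; δ0: rk 3, SNF 1^2·2
Ȟ^0: (3−3)−0=0 ⇒ 0
Ȟ^1: (3−0)−3=0 plus torsion [2] ⇒ Z/2
Ȟ^2: (0−0)−0=0 ⇒ 0

Ȟ^0 = 0, Ȟ^1 = Z/2 and Ȟ^2 = 0


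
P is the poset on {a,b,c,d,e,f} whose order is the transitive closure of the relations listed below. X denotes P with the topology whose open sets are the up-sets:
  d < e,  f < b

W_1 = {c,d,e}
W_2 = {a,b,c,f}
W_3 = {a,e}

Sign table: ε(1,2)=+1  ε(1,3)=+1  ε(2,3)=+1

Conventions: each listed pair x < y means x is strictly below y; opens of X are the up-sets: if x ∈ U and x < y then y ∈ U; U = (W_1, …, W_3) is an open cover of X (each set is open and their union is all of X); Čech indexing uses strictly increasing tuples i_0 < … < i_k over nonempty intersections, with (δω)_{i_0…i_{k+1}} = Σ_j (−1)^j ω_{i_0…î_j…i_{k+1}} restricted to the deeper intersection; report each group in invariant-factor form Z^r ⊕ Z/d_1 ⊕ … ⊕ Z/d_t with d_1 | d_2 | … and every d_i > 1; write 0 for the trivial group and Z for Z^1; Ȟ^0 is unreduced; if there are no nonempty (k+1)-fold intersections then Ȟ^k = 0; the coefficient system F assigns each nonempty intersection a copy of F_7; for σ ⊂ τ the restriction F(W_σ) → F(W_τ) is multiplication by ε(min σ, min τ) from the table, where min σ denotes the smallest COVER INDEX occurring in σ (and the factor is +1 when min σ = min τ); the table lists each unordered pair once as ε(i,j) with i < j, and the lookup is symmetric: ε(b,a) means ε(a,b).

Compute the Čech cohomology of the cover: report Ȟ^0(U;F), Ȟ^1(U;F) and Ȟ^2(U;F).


nonempty intersections:
  W12={c} W13={e} W23={a}
C dims 3,3; δ0: rk_F7 2
Ȟ^0: (3−2)−0=1 ⇒ Z/7
Ȟ^1: (3−0)−2=1 ⇒ Z/7
Ȟ^2: (0−0)−0=0 ⇒ 0

Ȟ^0 = Z/7, Ȟ^1 = Z/7 and Ȟ^2 = 0


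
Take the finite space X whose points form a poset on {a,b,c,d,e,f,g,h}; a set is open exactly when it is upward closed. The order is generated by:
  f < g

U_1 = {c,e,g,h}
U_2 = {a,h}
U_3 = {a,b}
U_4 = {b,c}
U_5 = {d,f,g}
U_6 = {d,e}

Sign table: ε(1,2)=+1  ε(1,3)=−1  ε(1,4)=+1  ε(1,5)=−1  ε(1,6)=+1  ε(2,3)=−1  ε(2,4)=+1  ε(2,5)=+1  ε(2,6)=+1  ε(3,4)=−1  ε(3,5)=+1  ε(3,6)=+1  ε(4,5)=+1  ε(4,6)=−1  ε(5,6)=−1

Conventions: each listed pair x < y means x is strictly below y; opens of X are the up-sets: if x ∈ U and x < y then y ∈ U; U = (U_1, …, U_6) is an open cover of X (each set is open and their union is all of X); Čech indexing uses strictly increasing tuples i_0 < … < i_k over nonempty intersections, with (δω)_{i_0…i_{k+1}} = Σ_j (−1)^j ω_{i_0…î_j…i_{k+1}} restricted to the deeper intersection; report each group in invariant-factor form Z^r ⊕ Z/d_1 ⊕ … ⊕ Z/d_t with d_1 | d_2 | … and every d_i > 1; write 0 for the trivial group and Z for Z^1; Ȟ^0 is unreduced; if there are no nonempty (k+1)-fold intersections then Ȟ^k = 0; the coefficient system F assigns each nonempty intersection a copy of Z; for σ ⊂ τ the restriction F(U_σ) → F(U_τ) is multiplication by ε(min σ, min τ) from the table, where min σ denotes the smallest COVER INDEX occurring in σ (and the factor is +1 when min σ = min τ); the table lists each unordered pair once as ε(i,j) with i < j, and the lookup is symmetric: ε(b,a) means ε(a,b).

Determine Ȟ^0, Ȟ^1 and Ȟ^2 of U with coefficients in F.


intersection data:
  U12={h} U14={c} U15={g} U16={e} U23={a} U34={b} U56={d}
C dims 6,7; δ0: rk 5, SNF 1^5
Ȟ^0 = (6 − 5) − 0 = 1, so Ȟ^0 ≅ Z
Ȟ^1 = (7 − 0) − 5 = 2, so Ȟ^1 ≅ Z^2
Ȟ^2 = (0 − 0) − 0 = 0, so Ȟ^2 ≅ 0

Ȟ^0 = Z, Ȟ^1 = Z^2 and Ȟ^2 = 0


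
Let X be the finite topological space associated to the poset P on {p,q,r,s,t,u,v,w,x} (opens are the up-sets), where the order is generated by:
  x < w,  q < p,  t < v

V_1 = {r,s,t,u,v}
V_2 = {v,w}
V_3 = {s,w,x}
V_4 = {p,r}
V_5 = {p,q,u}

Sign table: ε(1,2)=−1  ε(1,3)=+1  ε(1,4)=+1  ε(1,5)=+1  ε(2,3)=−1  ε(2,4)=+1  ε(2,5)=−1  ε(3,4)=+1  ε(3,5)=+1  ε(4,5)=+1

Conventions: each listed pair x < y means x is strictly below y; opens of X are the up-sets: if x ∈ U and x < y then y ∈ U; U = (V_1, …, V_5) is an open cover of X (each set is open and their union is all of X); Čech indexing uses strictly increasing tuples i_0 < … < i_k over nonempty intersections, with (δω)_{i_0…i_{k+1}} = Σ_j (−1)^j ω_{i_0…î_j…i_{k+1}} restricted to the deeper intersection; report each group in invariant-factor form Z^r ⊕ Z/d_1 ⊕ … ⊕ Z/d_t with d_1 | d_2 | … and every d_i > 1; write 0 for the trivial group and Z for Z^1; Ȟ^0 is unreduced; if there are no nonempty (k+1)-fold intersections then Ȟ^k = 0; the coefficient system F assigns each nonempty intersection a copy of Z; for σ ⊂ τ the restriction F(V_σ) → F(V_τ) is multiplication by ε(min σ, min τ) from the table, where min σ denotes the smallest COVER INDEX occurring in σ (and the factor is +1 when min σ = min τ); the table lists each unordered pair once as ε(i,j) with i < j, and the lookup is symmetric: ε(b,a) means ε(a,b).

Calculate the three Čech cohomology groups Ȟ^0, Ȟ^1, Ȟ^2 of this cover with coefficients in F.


Ȟ^0(U;F) ≅ Z, Ȟ^1(U;F) ≅ Z^2, Ȟ^2(U;F) ≅ 0

nerve simplices:
  V12={v} V13={s} V14={r} V15={u} V23={w} V45={p}
C dims 5,6; δ0: rk 4, SNF 1^4
degree 0: 5−4−0 = 1 → Ȟ^0 ≅ Z
degree 1: 6−0−4 = 2 → Ȟ^1 ≅ Z^2
degree 2: 0−0−0 = 0 → Ȟ^2 ≅ 0


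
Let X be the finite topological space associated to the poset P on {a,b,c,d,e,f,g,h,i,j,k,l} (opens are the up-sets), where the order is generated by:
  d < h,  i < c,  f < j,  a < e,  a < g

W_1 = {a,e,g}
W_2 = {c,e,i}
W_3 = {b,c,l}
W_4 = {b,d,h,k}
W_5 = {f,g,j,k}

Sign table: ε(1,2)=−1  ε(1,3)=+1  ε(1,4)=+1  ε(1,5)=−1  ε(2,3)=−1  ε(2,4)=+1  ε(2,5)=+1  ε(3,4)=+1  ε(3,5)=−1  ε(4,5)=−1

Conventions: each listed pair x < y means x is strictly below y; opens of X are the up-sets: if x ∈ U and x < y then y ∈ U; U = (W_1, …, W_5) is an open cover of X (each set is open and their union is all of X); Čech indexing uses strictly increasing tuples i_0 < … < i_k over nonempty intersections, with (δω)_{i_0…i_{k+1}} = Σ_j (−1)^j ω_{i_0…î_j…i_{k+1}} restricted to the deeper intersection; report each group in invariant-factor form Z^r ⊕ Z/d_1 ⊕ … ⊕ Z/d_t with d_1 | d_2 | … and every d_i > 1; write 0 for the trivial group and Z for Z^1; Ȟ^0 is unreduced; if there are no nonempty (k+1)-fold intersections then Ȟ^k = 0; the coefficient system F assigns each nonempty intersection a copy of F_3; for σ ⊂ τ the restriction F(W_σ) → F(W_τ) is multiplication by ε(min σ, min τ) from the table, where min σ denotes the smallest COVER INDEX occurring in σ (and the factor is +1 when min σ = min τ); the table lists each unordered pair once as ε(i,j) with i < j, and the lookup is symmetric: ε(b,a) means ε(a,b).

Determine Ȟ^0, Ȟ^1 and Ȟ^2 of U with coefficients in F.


nerve of the cover:
  W12={e} W15={g} W23={c} W34={b} W45={k}
C dims 5,5; δ0: rk_F3 4
Ȟ^0 = (5 − 4) − 0 = 1, so Ȟ^0 ≅ Z/3
Ȟ^1 = (5 − 0) − 4 = 1, so Ȟ^1 ≅ Z/3
Ȟ^2 = (0 − 0) − 0 = 0, so Ȟ^2 ≅ 0

Ȟ^0 ≅ Z/3; Ȟ^1 ≅ Z/3; Ȟ^2 ≅ 0


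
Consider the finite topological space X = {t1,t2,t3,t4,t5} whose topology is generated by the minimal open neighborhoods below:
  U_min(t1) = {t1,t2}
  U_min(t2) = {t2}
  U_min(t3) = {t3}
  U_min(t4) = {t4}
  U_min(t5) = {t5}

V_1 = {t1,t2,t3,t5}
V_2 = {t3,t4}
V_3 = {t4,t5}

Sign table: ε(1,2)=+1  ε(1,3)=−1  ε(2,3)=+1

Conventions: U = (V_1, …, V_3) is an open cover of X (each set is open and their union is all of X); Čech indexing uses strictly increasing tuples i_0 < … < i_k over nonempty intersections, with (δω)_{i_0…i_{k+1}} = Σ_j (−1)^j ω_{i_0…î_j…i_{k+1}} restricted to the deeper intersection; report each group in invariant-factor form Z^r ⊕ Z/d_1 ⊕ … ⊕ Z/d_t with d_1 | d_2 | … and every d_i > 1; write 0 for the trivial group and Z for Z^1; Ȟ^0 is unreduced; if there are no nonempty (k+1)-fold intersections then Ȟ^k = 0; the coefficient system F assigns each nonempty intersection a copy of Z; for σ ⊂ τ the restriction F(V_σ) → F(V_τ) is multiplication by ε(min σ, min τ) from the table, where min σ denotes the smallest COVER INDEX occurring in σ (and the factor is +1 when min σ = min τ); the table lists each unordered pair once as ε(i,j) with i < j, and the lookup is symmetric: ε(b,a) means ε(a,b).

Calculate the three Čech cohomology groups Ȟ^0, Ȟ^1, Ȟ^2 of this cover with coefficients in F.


Ȟ^0 ≅ 0; Ȟ^1 ≅ Z/2; Ȟ^2 ≅ 0

nerve of the cover:
  V12={t3} V13={t5} V23={t4}
C dims 3,3; δ0: rk 3, SNF 1^2·2
Ȟ^0 = (3 − 3) − 0 = 0, so Ȟ^0 ≅ 0
Ȟ^1 = (3 − 0) − 3 = 0 plus torsion [2], so Ȟ^1 ≅ Z/2
Ȟ^2 = (0 − 0) − 0 = 0, so Ȟ^2 ≅ 0


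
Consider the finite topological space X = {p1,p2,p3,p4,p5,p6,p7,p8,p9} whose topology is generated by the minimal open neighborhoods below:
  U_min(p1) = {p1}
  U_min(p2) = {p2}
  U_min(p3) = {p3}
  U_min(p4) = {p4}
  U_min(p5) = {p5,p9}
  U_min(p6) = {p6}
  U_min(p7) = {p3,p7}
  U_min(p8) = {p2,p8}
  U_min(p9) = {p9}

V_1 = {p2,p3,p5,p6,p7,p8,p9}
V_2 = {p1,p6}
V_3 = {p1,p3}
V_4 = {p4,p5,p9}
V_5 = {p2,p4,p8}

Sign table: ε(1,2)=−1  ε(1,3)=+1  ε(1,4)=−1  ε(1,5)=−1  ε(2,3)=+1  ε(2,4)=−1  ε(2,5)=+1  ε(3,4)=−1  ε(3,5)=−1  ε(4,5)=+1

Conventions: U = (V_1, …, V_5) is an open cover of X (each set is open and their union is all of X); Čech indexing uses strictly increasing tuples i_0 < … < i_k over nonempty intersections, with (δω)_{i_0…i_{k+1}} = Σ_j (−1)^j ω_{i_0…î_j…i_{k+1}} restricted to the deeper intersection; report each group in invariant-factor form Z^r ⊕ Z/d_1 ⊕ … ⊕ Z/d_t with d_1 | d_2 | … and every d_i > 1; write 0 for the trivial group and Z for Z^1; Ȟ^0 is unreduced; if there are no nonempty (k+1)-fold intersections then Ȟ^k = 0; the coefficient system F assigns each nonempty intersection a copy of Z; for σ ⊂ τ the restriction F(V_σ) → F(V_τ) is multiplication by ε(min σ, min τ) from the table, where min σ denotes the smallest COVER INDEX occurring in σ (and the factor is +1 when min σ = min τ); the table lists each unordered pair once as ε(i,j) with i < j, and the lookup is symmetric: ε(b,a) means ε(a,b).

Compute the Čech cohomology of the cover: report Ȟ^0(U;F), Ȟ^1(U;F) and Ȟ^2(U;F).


Ȟ^0 = 0, Ȟ^1 = Z ⊕ Z/2 and Ȟ^2 = 0

nonempty intersections:
  V12={p6} V13={p3} V14={p5,p9} V15={p2,p8} V23={p1} V45={p4}
C dims 5,6; δ0: rk 5, SNF 1^4·2
Ȟ^0: (5−5)−0=0 ⇒ 0
Ȟ^1: (6−0)−5=1 plus torsion [2] ⇒ Z ⊕ Z/2
Ȟ^2: (0−0)−0=0 ⇒ 0


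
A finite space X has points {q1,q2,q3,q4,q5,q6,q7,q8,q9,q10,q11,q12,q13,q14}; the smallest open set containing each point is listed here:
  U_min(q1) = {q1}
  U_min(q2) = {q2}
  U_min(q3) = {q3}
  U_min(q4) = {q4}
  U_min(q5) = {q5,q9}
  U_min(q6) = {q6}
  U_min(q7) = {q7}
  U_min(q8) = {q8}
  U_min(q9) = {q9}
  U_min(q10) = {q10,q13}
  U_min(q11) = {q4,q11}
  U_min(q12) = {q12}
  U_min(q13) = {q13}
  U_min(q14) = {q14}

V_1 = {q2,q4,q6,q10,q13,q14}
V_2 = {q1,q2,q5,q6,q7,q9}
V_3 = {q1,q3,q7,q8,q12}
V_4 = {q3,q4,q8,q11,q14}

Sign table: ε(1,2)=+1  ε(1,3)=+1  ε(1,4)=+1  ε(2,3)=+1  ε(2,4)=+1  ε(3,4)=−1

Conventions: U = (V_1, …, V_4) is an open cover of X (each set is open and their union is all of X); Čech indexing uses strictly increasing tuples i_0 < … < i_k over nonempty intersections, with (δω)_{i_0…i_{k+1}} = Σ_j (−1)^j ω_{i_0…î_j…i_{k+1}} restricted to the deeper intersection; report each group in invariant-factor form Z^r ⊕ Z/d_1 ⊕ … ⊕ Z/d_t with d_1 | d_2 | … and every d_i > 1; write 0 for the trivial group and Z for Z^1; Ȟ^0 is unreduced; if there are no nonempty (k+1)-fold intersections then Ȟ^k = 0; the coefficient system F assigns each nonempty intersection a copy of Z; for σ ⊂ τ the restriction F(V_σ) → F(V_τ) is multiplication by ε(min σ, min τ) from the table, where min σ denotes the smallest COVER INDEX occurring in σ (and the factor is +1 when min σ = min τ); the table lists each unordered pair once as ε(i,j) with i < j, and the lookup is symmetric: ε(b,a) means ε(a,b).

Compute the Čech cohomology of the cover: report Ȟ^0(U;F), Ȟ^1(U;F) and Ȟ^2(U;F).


nonempty intersections:
  V12={q2,q6} V14={q4,q14} V23={q1,q7} V34={q3,q8}
C dims 4,4; δ0: rk 4, SNF 1^3·2
Ȟ^0: (4−4)−0=0 ⇒ 0
Ȟ^1: (4−0)−4=0 plus torsion [2] ⇒ Z/2
Ȟ^2: (0−0)−0=0 ⇒ 0

Ȟ^0 = 0,  Ȟ^1 = Z/2,  Ȟ^2 = 0


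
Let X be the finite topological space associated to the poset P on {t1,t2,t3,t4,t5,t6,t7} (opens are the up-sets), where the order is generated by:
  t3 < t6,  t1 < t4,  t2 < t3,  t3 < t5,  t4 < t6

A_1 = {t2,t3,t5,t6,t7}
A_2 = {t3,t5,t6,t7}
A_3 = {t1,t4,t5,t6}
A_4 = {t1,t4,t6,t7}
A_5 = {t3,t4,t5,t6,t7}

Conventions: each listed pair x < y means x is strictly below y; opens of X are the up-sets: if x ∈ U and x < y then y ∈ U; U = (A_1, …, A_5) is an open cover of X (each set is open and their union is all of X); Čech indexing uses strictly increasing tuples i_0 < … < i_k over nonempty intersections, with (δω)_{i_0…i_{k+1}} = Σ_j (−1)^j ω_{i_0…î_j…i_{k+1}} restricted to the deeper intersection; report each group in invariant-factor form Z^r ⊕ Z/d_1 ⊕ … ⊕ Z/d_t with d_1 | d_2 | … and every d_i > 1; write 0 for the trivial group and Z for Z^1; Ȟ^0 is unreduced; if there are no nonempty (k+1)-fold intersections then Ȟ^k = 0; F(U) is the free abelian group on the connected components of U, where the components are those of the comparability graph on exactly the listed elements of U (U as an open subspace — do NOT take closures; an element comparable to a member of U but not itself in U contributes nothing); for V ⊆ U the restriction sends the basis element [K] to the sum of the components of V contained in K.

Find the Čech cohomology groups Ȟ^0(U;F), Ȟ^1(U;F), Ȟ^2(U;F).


Ȟ^0 ≅ Z^2,  Ȟ^1 ≅ 0,  Ȟ^2 ≅ 0

intersection data:
  A12={t3,t5,t6,t7} A13={t5,t6} A14={t6,t7} A15={t3,t5,t6,t7} A23={t5,t6} A24={t6,t7} A25={t3,t5,t6,t7} A34={t1,t4,t6} A35={t4,t5,t6} A45={t4,t6,t7}
  A123={t5,t6} A124={t6,t7} A125={t3,t5,t6,t7} A134={t6} A135={t5,t6} A145={t6,t7} A234={t6} A235={t5,t6} A245={t6,t7} A345={t4,t6}
  A1234={t6} A1235={t5,t6} A1245={t6,t7} A1345={t6} A2345={t6}
  A12345={t6}
components per intersection:
  A1: {t2,t3,t5,t6} {t7}
  A2: {t3,t5,t6} {t7}
  A3: {t1,t4,t6} {t5}
  A4: {t1,t4,t6} {t7}
  A5: {t3,t4,t5,t6} {t7}
  A12: {t3,t5,t6} {t7}
  A13: {t5} {t6}
  A14: {t6} {t7}
  A15: {t3,t5,t6} {t7}
  A23: {t5} {t6}
  A24: {t6} {t7}
  A25: {t3,t5,t6} {t7}
  A34: {t1,t4,t6}
  A35: {t4,t6} {t5}
  A45: {t4,t6} {t7}
  A123: {t5} {t6}
  A124: {t6} {t7}
  A125: {t3,t5,t6} {t7}
  A134: {t6}
  A135: {t5} {t6}
  A145: {t6} {t7}
  A234: {t6}
  A235: {t5} {t6}
  A245: {t6} {t7}
  A345: {t4,t6}
  A1234: {t6}
  A1235: {t5} {t6}
  A1245: {t6} {t7}
  A1345: {t6}
  A2345: {t6}
  A12345: {t6}
C dims 10,19,17,7; δ0: rk 8, SNF 1^8; δ1: rk 11, SNF 1^11; δ2: rk 6, SNF 1^6
Ȟ^0 = (10 − 8) − 0 = 2, so Ȟ^0 ≅ Z^2
Ȟ^1 = (19 − 11) − 8 = 0, so Ȟ^1 ≅ 0
Ȟ^2 = (17 − 6) − 11 = 0, so Ȟ^2 ≅ 0


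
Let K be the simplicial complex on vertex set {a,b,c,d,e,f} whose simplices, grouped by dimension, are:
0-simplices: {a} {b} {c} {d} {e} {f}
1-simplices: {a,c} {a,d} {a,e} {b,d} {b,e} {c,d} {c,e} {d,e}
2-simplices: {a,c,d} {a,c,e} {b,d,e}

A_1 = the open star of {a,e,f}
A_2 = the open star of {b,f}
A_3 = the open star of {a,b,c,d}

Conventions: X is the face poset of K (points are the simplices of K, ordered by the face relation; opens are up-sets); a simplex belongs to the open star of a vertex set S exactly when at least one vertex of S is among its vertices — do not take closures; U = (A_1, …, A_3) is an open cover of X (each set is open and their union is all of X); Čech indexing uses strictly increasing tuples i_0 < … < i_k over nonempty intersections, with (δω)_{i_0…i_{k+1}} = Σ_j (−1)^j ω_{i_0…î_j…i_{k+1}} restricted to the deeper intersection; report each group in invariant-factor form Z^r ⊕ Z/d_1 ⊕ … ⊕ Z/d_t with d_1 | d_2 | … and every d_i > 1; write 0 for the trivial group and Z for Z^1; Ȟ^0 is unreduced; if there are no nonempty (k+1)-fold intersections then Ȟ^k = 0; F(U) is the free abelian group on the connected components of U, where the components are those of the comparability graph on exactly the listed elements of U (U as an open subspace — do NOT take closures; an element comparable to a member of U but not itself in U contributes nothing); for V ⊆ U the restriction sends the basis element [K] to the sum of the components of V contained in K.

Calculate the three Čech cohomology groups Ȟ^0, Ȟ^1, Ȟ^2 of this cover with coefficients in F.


nonempty overlaps:
  A1={{a},{e},{f},{a,c},{a,d},{a,e},{b,e},{c,e},{d,e},{a,c,d},{a,c,e},{b,d,e}} A2={{b},{f},{b,d},{b,e},{b,d,e}} A3={{a},{b},{c},{d},{a,c},{a,d},{a,e},{b,d},{b,e},{c,d},{c,e},{d,e},{a,c,d},{a,c,e},{b,d,e}}
  A12={{f},{b,e},{b,d,e}} A13={{a},{a,c},{a,d},{a,e},{b,e},{c,e},{d,e},{a,c,d},{a,c,e},{b,d,e}} A23={{b},{b,d},{b,e},{b,d,e}}
  A123={{b,e},{b,d,e}}
components per intersection:
  A1: {{a},{e},{a,c},{a,d},{a,e},{b,e},{c,e},{d,e},{a,c,d},{a,c,e},{b,d,e}} {{f}}
  A2: {{b},{b,d},{b,e},{b,d,e}} {{f}}
  A3: {{a},{b},{c},{d},{a,c},{a,d},{a,e},{b,d},{b,e},{c,d},{c,e},{d,e},{a,c,d},{a,c,e},{b,d,e}}
  A12: {{f}} {{b,e},{b,d,e}}
  A13: {{a},{a,c},{a,d},{a,e},{c,e},{a,c,d},{a,c,e}} {{b,e},{d,e},{b,d,e}}
  A23: {{b},{b,d},{b,e},{b,d,e}}
  A123: {{b,e},{b,d,e}}
C dims 5,5,1; δ0: rk 3, SNF 1^3; δ1: rk 1, SNF 1^1
degree 0: 5−3−0 = 2 → Ȟ^0 ≅ Z^2
degree 1: 5−1−3 = 1 → Ȟ^1 ≅ Z
degree 2: 1−0−1 = 0 → Ȟ^2 ≅ 0

Ȟ^0 ≅ Z^2, Ȟ^1 ≅ Z and Ȟ^2 ≅ 0


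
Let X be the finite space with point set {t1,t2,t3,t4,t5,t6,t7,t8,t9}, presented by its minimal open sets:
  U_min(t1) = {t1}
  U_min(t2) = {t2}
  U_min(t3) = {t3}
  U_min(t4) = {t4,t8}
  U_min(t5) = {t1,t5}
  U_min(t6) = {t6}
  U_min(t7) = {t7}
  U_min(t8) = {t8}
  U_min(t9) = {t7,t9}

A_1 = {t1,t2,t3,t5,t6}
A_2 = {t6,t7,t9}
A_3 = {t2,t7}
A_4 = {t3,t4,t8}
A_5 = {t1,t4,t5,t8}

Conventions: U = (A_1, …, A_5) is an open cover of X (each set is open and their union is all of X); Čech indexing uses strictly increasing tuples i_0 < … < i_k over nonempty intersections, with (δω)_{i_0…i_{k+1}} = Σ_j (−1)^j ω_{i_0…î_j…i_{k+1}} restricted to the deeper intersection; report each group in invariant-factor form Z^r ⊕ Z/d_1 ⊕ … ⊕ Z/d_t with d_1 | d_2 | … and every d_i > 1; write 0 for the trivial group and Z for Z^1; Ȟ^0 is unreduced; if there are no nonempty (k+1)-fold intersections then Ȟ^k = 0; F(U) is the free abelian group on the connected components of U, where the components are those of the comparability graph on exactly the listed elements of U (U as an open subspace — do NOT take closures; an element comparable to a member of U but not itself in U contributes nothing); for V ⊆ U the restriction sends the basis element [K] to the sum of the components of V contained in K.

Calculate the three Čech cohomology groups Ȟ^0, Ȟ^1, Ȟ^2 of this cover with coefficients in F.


nerve simplices:
  A12={t6} A13={t2} A14={t3} A15={t1,t5} A23={t7} A45={t4,t8}
components per intersection:
  A1: {t1,t5} {t2} {t3} {t6}
  A2: {t6} {t7,t9}
  A3: {t2} {t7}
  A4: {t3} {t4,t8}
  A5: {t1,t5} {t4,t8}
  A12: {t6}
  A13: {t2}
  A14: {t3}
  A15: {t1,t5}
  A23: {t7}
  A45: {t4,t8}
C dims 12,6; δ0: rk 6, SNF 1^6
degree 0: 12−6−0 = 6 → Ȟ^0 ≅ Z^6
degree 1: 6−0−6 = 0 → Ȟ^1 ≅ 0
degree 2: 0−0−0 = 0 → Ȟ^2 ≅ 0

Ȟ^0 = Z^6, Ȟ^1 = 0 and Ȟ^2 = 0


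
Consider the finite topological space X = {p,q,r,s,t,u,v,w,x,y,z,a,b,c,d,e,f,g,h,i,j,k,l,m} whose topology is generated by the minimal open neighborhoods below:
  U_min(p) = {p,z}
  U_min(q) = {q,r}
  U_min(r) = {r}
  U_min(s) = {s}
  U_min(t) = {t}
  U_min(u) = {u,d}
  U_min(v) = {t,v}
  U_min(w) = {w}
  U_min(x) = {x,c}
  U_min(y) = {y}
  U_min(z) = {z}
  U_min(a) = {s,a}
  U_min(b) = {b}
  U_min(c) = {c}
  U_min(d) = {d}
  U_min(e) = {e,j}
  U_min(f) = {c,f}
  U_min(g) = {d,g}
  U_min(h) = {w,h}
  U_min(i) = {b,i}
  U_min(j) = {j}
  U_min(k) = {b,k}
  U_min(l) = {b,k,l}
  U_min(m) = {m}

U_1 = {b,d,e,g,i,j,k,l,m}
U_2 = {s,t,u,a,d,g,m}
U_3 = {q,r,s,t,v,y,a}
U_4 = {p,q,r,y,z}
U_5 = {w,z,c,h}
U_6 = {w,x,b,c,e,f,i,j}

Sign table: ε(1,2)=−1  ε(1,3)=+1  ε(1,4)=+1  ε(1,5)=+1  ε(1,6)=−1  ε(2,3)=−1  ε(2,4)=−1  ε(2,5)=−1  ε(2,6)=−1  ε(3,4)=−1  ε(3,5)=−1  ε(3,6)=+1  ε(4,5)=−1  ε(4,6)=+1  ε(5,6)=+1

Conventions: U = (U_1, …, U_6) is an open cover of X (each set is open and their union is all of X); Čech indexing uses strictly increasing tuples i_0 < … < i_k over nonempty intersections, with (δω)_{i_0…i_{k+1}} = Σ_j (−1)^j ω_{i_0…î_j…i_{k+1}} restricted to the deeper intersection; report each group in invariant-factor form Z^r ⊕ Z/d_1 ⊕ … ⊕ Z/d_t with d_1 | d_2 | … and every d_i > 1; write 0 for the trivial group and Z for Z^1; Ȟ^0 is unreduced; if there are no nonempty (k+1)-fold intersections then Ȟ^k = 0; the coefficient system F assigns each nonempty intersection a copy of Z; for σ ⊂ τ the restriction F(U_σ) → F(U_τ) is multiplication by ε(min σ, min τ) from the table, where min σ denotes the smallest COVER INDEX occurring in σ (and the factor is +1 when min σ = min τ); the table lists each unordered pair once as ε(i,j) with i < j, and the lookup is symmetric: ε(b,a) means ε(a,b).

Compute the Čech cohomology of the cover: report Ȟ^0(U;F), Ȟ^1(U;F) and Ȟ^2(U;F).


Ȟ^0(U;F) ≅ 0,  Ȟ^1(U;F) ≅ Z/2,  Ȟ^2(U;F) ≅ 0

nonempty intersections:
  U12={d,g,m} U16={b,e,i,j} U23={s,t,a} U34={q,r,y} U45={z} U56={w,c}
C dims 6,6; δ0: rk 6, SNF 1^5·2
Ȟ^0: (6−6)−0=0 ⇒ 0
Ȟ^1: (6−0)−6=0 plus torsion [2] ⇒ Z/2
Ȟ^2: (0−0)−0=0 ⇒ 0
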